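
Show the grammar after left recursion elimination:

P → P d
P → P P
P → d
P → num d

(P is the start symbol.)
P is directly left-recursive. The standard transformation for
  A → A α₁ | ... | A α_m | β₁ | ... | β_n
is
  A  → β₁ A' | ... | β_n A'
  A' → α₁ A' | ... | α_m A' | ε

P → d becomes P → d P'
P → num d becomes P → num d P'
P → P d becomes P' → d P'
P → P P becomes P' → P P'
Add P' → ε

Resulting grammar:
P → d P'
P → num d P'
P' → d P'
P' → P P'
P' → ε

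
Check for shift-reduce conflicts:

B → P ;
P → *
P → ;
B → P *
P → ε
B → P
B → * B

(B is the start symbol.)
Yes — I0: [P → .] vs [B → . * B]; I1: [P → .] vs [B → . * B]; I4: [B → P .] vs [B → P . *]

Augment with B' → B and build the canonical LR(0) collection (I0 = CLOSURE({[B' → . B]}), then GOTO on every symbol after a dot until no new states appear). It has 8 states:
  I0: { [B → . * B], [B → . P *], [B → . P ;], [B → . P], [B' → . B], [P → . *], [P → . ;], [P → .] }  — shift, reduce
  I1: { [B → * . B], [B → . * B], [B → . P *], [B → . P ;], [B → . P], [P → * .], [P → . *], [P → . ;], [P → .] }  — shift, 2 reduces
  I2: { [P → ; .] }  — reduce
  I3: { [B' → B .] }  — accept
  I4: { [B → P . *], [B → P . ;], [B → P .] }  — shift, reduce
  I5: { [B → P * .] }  — reduce
  I6: { [B → P ; .] }  — reduce
  I7: { [B → * B .] }  — reduce

I0 contains reduce item [P → .] and shift items [B → . * B], [P → . *], [P → . ;] — shift-reduce conflict.
I1 contains reduce items [P → .], [P → * .] and shift items [B → . * B], [P → . *], [P → . ;] — shift-reduce conflict.
I4 contains reduce item [B → P .] and shift items [B → P . *], [B → P . ;] — shift-reduce conflict.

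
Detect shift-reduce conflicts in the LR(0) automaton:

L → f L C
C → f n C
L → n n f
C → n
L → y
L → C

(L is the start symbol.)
Yes — I4: [C → n .] vs [L → n . n f]; I9: [C → n .] vs [C → . f n C]; I12: [C → n .] vs [L → n n . f]

Augment with L' → L and build the canonical LR(0) collection (I0 = CLOSURE({[L' → . L]}), then GOTO on every symbol after a dot until no new states appear). It has 16 states:
  I0: { [C → . f n C], [C → . n], [L → . C], [L → . f L C], [L → . n n f], [L → . y], [L' → . L] }  — shift
  I1: { [L → C .] }  — reduce
  I2: { [L' → L .] }  — accept
  I3: { [C → . f n C], [C → . n], [C → f . n C], [L → . C], [L → . f L C], [L → . n n f], [L → . y], [L → f . L C] }  — shift
  I4: { [C → n .], [L → n . n f] }  — shift, reduce
  I5: { [L → y .] }  — reduce
  I6: { [L → n n . f] }  — shift
  I7: { [L → n n f .] }  — reduce
  I8: { [C → . f n C], [C → . n], [L → f L . C] }  — shift
  I9: { [C → . f n C], [C → . n], [C → f n . C], [C → n .], [L → n . n f] }  — shift, reduce
  I10: { [C → f n C .] }  — reduce
  I11: { [C → f . n C] }  — shift
  I12: { [C → n .], [L → n n . f] }  — shift, reduce
  I13: { [C → . f n C], [C → . n], [C → f n . C] }  — shift
  I14: { [C → n .] }  — reduce
  I15: { [L → f L C .] }  — reduce

I4 contains reduce item [C → n .] and shift item [L → n . n f] — shift-reduce conflict.
I9 contains reduce item [C → n .] and shift items [C → . f n C], [C → . n], [L → n . n f] — shift-reduce conflict.
I12 contains reduce item [C → n .] and shift item [L → n n . f] — shift-reduce conflict.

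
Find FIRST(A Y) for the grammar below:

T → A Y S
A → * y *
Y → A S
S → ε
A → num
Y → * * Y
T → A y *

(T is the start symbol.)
FIRST sets of the non-terminals involved (from the grammar, by fixed-point iteration):
  FIRST(A) = { '*', 'num' }

To compute FIRST(A Y), process the symbols left to right:
Symbol A is a non-terminal. Add FIRST(A) \ {ε} = { '*', 'num' }
A is not nullable (ε ∉ FIRST(A)), so stop here.
FIRST(A Y) = { '*', 'num' }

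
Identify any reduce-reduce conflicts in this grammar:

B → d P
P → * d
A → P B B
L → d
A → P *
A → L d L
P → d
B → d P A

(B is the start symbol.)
Yes — I9: [L → d .] vs [P → d .]

Augment with B' → B and build the canonical LR(0) collection (I0 = CLOSURE({[B' → . B]}), then GOTO on every symbol after a dot until no new states appear). It has 17 states:
  I0: { [B → . d P A], [B → . d P], [B' → . B] }  — shift
  I1: { [B' → B .] }  — accept
  I2: { [B → d . P A], [B → d . P], [P → . * d], [P → . d] }  — shift
  I3: { [P → * . d] }  — shift
  I4: { [A → . L d L], [A → . P *], [A → . P B B], [B → d P . A], [B → d P .], [L → . d], [P → . * d], [P → . d] }  — shift, reduce
  I5: { [P → d .] }  — reduce
  I6: { [B → d P A .] }  — reduce
  I7: { [A → L . d L] }  — shift
  I8: { [A → P . *], [A → P . B B], [B → . d P A], [B → . d P] }  — shift
  I9: { [L → d .], [P → d .] }  — 2 reduces
  I10: { [A → P * .] }  — reduce
  I11: { [A → P B . B], [B → . d P A], [B → . d P] }  — shift
  I12: { [A → P B B .] }  — reduce
  I13: { [A → L d . L], [L → . d] }  — shift
  I14: { [A → L d L .] }  — reduce
  I15: { [L → d .] }  — reduce
  I16: { [P → * d .] }  — reduce

I9 contains complete items [L → d .], [P → d .] — reduce-reduce conflict.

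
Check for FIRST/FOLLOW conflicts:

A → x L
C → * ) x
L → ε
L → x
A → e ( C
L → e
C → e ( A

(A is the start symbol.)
A FIRST/FOLLOW conflict occurs when a non-terminal N has a nullable alternative N → β (β ⇒* ε) and another alternative N → α with FIRST(α) ∩ FOLLOW(N) ≠ ∅: on such a lookahead the parser cannot decide between expanding α and letting N vanish via β.

Nullable non-terminals: L.

L: nullable alternative(s) L → ε; FOLLOW(L) = { $ }
  L → ε: FIRST \ {ε} = { } — this is the only nullable alternative, skip
  L → x: FIRST \ {ε} = { 'x' } — disjoint from FOLLOW(L)
  L → e: FIRST \ {ε} = { 'e' } — disjoint from FOLLOW(L)

A, C have no nullable alternative, so no FIRST/FOLLOW check is needed there.

No FIRST/FOLLOW conflicts found.

Answer: No FIRST/FOLLOW conflicts.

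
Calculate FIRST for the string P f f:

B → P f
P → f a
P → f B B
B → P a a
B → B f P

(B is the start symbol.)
{ 'f' }

FIRST sets of the non-terminals involved (from the grammar, by fixed-point iteration):
  FIRST(P) = { 'f' }

To compute FIRST(P f f), process the symbols left to right:
Symbol P is a non-terminal. Add FIRST(P) \ {ε} = { 'f' }
P is not nullable (ε ∉ FIRST(P)), so stop here.
FIRST(P f f) = { 'f' }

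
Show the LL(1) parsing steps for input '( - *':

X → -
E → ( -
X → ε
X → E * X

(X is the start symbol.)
LL(1) parsing maintains a stack (initially the start symbol over $) and the input. At each step: if the stack top is a terminal, match it against the current input token; if it is a non-terminal N, replace it with the RHS of M[N, lookahead] (the unique production whose predict set contains the lookahead).

Stack is shown with the top on the left.

Stack      Input    Action
--------------------------
X $        ( - * $  output X → E * X
E * X $    ( - * $  output E → ( -
( - * X $  ( - * $  match '('
- * X $    - * $    match '-'
* X $      * $      match '*'
X $        $        output X → ε
$          $        accept

The string is accepted.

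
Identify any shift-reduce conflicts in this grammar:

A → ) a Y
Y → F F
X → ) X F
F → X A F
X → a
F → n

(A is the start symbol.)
Augment with A' → A and build the canonical LR(0) collection (I0 = CLOSURE({[A' → . A]}), then GOTO on every symbol after a dot until no new states appear). It has 15 states:
  I0: { [A → . ) a Y], [A' → . A] }  — shift
  I1: { [A → ) . a Y] }  — shift
  I2: { [A' → A .] }  — accept
  I3: { [A → ) a . Y], [F → . X A F], [F → . n], [X → . ) X F], [X → . a], [Y → . F F] }  — shift
  I4: { [X → ) . X F], [X → . ) X F], [X → . a] }  — shift
  I5: { [F → . X A F], [F → . n], [X → . ) X F], [X → . a], [Y → F . F] }  — shift
  I6: { [A → . ) a Y], [F → X . A F] }  — shift
  I7: { [A → ) a Y .] }  — reduce
  I8: { [X → a .] }  — reduce
  I9: { [F → n .] }  — reduce
  I10: { [F → . X A F], [F → . n], [F → X A . F], [X → . ) X F], [X → . a] }  — shift
  I11: { [F → X A F .] }  — reduce
  I12: { [Y → F F .] }  — reduce
  I13: { [F → . X A F], [F → . n], [X → ) X . F], [X → . ) X F], [X → . a] }  — shift
  I14: { [X → ) X F .] }  — reduce

No state contains both a complete item and a shift item.

Answer: No shift-reduce conflicts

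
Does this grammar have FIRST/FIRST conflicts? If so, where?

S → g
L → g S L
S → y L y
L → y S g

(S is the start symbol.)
No FIRST/FIRST conflicts.

Productions for S:
  S → g: FIRST = { 'g' }
  S → y L y: FIRST = { 'y' }
Productions for L:
  L → g S L: FIRST = { 'g' }
  L → y S g: FIRST = { 'y' }

All alternatives of each non-terminal have pairwise disjoint FIRST sets.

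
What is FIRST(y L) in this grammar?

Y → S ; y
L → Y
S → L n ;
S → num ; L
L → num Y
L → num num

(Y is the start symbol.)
{ 'y' }

To compute FIRST(y L), process the symbols left to right:
Symbol y is a terminal. Add 'y' and stop.
FIRST(y L) = { 'y' }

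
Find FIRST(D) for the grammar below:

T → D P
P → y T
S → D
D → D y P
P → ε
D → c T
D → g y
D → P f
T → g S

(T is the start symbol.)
To compute FIRST(D), examine every production with D on the left-hand side, reading each right-hand side left to right until a non-nullable symbol is reached.

FIRST sets of the other non-terminals involved (by the same procedure, iterated to a fixed point):
  FIRST(P) = { 'y', ε }

From D → D y P:
  - D is the symbol being defined: contributes nothing new
    D is not nullable, so stop
From D → c T:
  - c is a terminal: add 'c' and stop
From D → g y:
  - g is a terminal: add 'g' and stop
From D → P f:
  - P is a non-terminal: add FIRST(P) \ {ε} = { 'y' }
    P is nullable, so continue to the next symbol
  - f is a terminal: add 'f' and stop

Collecting: FIRST(D) = { 'c', 'f', 'g', 'y' }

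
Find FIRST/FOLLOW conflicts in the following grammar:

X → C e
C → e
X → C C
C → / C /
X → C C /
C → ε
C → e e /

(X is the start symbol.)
Yes. C → e with FOLLOW(C) on { 'e' }; C → '/' C '/' with FOLLOW(C) on { '/' }; C → e e '/' with FOLLOW(C) on { 'e' }

Nullable non-terminals: C, X.
FIRST sets used below: FIRST(C) = { '/', 'e', ε }

C: nullable alternative(s) C → ε; FOLLOW(C) = { $, '/', 'e' }
  C → e: FIRST \ {ε} = { 'e' } — overlaps FOLLOW(C) on { 'e' }: CONFLICT
  C → / C /: FIRST \ {ε} = { '/' } — overlaps FOLLOW(C) on { '/' }: CONFLICT
  C → ε: FIRST \ {ε} = { } — this is the only nullable alternative, skip
  C → e e /: FIRST \ {ε} = { 'e' } — overlaps FOLLOW(C) on { 'e' }: CONFLICT

X: nullable alternative(s) X → C C; FOLLOW(X) = { $ }
  X → C e: FIRST \ {ε} = { '/', 'e' } — disjoint from FOLLOW(X)
  X → C C: FIRST \ {ε} = { '/', 'e' } — this is the only nullable alternative, skip
  X → C C /: FIRST \ {ε} = { '/', 'e' } — disjoint from FOLLOW(X)

So the grammar has 3 FIRST/FOLLOW conflicts (marked CONFLICT above).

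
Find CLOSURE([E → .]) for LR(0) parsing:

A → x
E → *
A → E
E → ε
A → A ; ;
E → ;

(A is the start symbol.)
{ [E → .] }

Start with: [E → .]
The dot is at the end, so nothing is added.

CLOSURE = { [E → .] }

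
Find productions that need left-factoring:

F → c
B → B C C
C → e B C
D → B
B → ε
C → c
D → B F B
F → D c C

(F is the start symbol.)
Left-factoring is needed when two productions for the same non-terminal
share a common prefix on the right-hand side.

Productions for F:
  F → c
  F → D c C
Productions for B:
  B → B C C
  B → ε
Productions for C:
  C → e B C
  C → c
Productions for D:
  D → B
  D → B F B

Found common prefix 'B' in productions for D

Answer: Yes, D has productions with common prefix 'B'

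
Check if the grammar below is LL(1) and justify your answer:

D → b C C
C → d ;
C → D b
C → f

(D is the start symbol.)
Yes, the grammar is LL(1).

Relevant sets:
  FIRST(D) = { 'b' }

For C:
  PREDICT(C → d ';') = { 'd' }
  PREDICT(C → D b) = { 'b' }
  PREDICT(C → f) = { 'f' }
D has a single production, so nothing to check there.

All predict sets are disjoint. The grammar IS LL(1).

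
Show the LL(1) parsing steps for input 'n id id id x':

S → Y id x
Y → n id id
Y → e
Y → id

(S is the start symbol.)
Stack is shown with the top on the left.

Stack           Input           Action
--------------------------------------
S $             n id id id x $  output S → Y id x
Y id x $        n id id id x $  output Y → n id id
n id id id x $  n id id id x $  match 'n'
id id id x $    id id id x $    match 'id'
id id x $       id id x $       match 'id'
id x $          id x $          match 'id'
x $             x $             match 'x'
$               $               accept

The string is accepted.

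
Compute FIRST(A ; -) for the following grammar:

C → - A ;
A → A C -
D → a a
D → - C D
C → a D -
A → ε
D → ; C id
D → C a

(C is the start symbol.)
{ '-', ';', 'a' }

FIRST sets of the non-terminals involved (from the grammar, by fixed-point iteration):
  FIRST(A) = { '-', 'a', ε }

To compute FIRST(A ; -), process the symbols left to right:
Symbol A is a non-terminal. Add FIRST(A) \ {ε} = { '-', 'a' }
A is nullable (ε ∈ FIRST(A)), continue to the next symbol.
Symbol ; is a terminal. Add ';' and stop.
FIRST(A ; -) = { '-', ';', 'a' }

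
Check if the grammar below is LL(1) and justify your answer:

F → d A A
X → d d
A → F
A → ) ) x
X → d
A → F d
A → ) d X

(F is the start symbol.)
A grammar is LL(1) if for each non-terminal N with multiple productions, the predict sets of those productions are pairwise disjoint, where PREDICT(N → α) = (FIRST(α) \ {ε}) ∪ (FOLLOW(N) if α ⇒* ε).

Relevant sets:
  FIRST(F) = { 'd' }

For X:
  PREDICT(X → d d) = { 'd' }
  PREDICT(X → d) = { 'd' }
For A:
  PREDICT(A → F) = { 'd' }
  PREDICT(A → ')' ')' x) = { ')' }
  PREDICT(A → F d) = { 'd' }
  PREDICT(A → ')' d X) = { ')' }
F has a single production, so nothing to check there.

Conflict found: Predict set conflict for X: { 'd' }
The grammar is NOT LL(1).

Answer: No. Predict set conflict for X: { 'd' }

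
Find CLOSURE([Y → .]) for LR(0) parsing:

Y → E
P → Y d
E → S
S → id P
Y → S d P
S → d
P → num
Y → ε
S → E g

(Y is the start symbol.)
{ [Y → .] }

To compute CLOSURE, for each item [A → α.Bβ] where B is a non-terminal, add [B → .γ] for all productions B → γ; repeat for the newly added items until nothing changes.

Start with: [Y → .]
The dot is at the end, so nothing is added.

CLOSURE = { [Y → .] }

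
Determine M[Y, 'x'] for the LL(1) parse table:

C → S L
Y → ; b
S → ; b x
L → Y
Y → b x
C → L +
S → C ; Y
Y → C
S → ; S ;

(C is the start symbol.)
Empty (error entry)

To find M[Y, 'x'], we find productions for Y where 'x' is in the predict set (PREDICT(N → α) = (FIRST(α) \ {ε}) ∪ (FOLLOW(N) if α ⇒* ε)).

Relevant sets:
  FIRST(C) = { ';', 'b' }

Y → ; b: PREDICT = { ';' }
Y → b x: PREDICT = { 'b' }
Y → C: PREDICT = { ';', 'b' }

M[Y, 'x'] is empty (no production applies)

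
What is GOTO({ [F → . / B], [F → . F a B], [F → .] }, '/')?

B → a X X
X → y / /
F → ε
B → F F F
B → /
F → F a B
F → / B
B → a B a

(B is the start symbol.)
GOTO(I, '/') = CLOSURE({ [A → αX.β] : [A → α.Xβ] ∈ I, X = '/' })

Items with dot before '/', with the dot advanced:
  [F → . / B] → [F → / . B]
Closure of the advanced items:
  [F → / . B] has the dot before B: add [B → . a X X], [B → . F F F], [B → . /], [B → . a B a]
  [B → . F F F] has the dot before F: add [F → .], [F → . F a B], [F → . / B]

GOTO = { [B → . /], [B → . F F F], [B → . a B a], [B → . a X X], [F → . / B], [F → . F a B], [F → .], [F → / . B] }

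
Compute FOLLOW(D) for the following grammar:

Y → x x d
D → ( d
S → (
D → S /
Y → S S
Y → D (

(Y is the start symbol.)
{ '(' }

To compute FOLLOW(D), find every occurrence of D on a right-hand side N → α D β: add FIRST(β) \ {ε}, and if β is empty or nullable also add FOLLOW(N). Iterate to a fixed point.

In Y → D (: D is followed by '(', add FIRST('(') \ {ε} = { '(' }

Taking the union: FOLLOW(D) = { '(' }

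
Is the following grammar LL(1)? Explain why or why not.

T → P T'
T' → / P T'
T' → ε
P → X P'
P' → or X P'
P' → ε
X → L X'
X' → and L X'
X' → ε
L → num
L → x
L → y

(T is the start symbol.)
A grammar is LL(1) if for each non-terminal N with multiple productions, the predict sets of those productions are pairwise disjoint, where PREDICT(N → α) = (FIRST(α) \ {ε}) ∪ (FOLLOW(N) if α ⇒* ε).

Relevant sets:
  FOLLOW(T') = { $ }
  FOLLOW(P') = { $, '/' }
  FOLLOW(X') = { $, '/', 'or' }

For T':
  PREDICT(T' → '/' P T') = { '/' }
  PREDICT(T' → ε) = { $ }
For P':
  PREDICT(P' → or X P') = { 'or' }
  PREDICT(P' → ε) = { $, '/' }
For X':
  PREDICT(X' → and L X') = { 'and' }
  PREDICT(X' → ε) = { $, '/', 'or' }
For L:
  PREDICT(L → num) = { 'num' }
  PREDICT(L → x) = { 'x' }
  PREDICT(L → y) = { 'y' }
T, P, X have a single production, so nothing to check there.

All predict sets are disjoint. The grammar IS LL(1).

Answer: Yes, the grammar is LL(1).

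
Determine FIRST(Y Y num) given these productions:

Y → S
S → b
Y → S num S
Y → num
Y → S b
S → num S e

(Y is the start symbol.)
{ 'b', 'num' }

FIRST sets of the non-terminals involved (from the grammar, by fixed-point iteration):
  FIRST(Y) = { 'b', 'num' }

To compute FIRST(Y Y num), process the symbols left to right:
Symbol Y is a non-terminal. Add FIRST(Y) \ {ε} = { 'b', 'num' }
Y is not nullable (ε ∉ FIRST(Y)), so stop here.
FIRST(Y Y num) = { 'b', 'num' }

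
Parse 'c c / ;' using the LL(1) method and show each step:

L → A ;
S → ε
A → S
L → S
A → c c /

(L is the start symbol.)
Stack is shown with the top on the left.

Stack      Input      Action
----------------------------
L $        c c / ; $  output L → A ;
A ; $      c c / ; $  output A → c c /
c c / ; $  c c / ; $  match 'c'
c / ; $    c / ; $    match 'c'
/ ; $      / ; $      match '/'
; $        ; $        match ';'
$          $          accept

The string is accepted.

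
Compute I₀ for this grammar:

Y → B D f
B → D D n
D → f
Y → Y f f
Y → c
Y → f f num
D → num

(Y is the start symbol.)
{ [B → . D D n], [D → . f], [D → . num], [Y → . B D f], [Y → . Y f f], [Y → . c], [Y → . f f num], [Y' → . Y] }

First, augment the grammar with Y' → Y
I₀ = CLOSURE({ [Y' → . Y] }):
  [Y' → . Y] has the dot before Y: add [Y → . B D f], [Y → . Y f f], [Y → . c], [Y → . f f num]
  [Y → . B D f] has the dot before B: add [B → . D D n]
  [B → . D D n] has the dot before D: add [D → . f], [D → . num]
No further items can be added.

I₀ = { [B → . D D n], [D → . f], [D → . num], [Y → . B D f], [Y → . Y f f], [Y → . c], [Y → . f f num], [Y' → . Y] }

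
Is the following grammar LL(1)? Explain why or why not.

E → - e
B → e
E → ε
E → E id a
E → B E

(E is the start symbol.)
No. Predict set conflict for E: { '-' }

A grammar is LL(1) if for each non-terminal N with multiple productions, the predict sets of those productions are pairwise disjoint, where PREDICT(N → α) = (FIRST(α) \ {ε}) ∪ (FOLLOW(N) if α ⇒* ε).

Relevant sets:
  FIRST(E) = { '-', 'e', 'id', ε }
  FIRST(B) = { 'e' }
  FOLLOW(E) = { $, 'id' }

For E:
  PREDICT(E → '-' e) = { '-' }
  PREDICT(E → ε) = { $, 'id' }
  PREDICT(E → E id a) = { '-', 'e', 'id' }
  PREDICT(E → B E) = { 'e' }
B has a single production, so nothing to check there.

Conflict found: Predict set conflict for E: { '-' }
The grammar is NOT LL(1).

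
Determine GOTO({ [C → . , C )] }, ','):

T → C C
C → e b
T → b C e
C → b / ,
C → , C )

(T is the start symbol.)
GOTO(I, ',') = CLOSURE({ [A → αX.β] : [A → α.Xβ] ∈ I, X = ',' })

Items with dot before ',', with the dot advanced:
  [C → . , C )] → [C → , . C )]
Closure of the advanced items:
  [C → , . C )] has the dot before C: add [C → . e b], [C → . b / ,], [C → . , C )]

GOTO = { [C → , . C )], [C → . , C )], [C → . b / ,], [C → . e b] }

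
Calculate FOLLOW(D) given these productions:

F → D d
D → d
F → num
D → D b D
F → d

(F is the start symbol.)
{ 'b', 'd' }

To compute FOLLOW(D), find every occurrence of D on a right-hand side N → α D β: add FIRST(β) \ {ε}, and if β is empty or nullable also add FOLLOW(N). Iterate to a fixed point.

In F → D d: D is followed by d, add FIRST(d) \ {ε} = { 'd' }
In D → D b D: D is followed by b D, add FIRST(b D) \ {ε} = { 'b' }
In D → D b D: D is at the end; this adds FOLLOW(D) to itself — nothing new

Taking the union: FOLLOW(D) = { 'b', 'd' }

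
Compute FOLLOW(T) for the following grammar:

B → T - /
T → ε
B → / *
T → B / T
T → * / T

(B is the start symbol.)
{ '-' }

To compute FOLLOW(T), find every occurrence of T on a right-hand side N → α T β: add FIRST(β) \ {ε}, and if β is empty or nullable also add FOLLOW(N). Iterate to a fixed point.

In B → T - /: T is followed by '-' '/', add FIRST('-' '/') \ {ε} = { '-' }
In T → B / T: T is at the end; this adds FOLLOW(T) to itself — nothing new
In T → * / T: T is at the end; this adds FOLLOW(T) to itself — nothing new

Taking the union: FOLLOW(T) = { '-' }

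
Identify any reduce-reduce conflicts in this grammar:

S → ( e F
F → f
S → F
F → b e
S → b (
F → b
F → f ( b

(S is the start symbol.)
No reduce-reduce conflicts

Augment with S' → S and build the canonical LR(0) collection (I0 = CLOSURE({[S' → . S]}), then GOTO on every symbol after a dot until no new states appear). It has 13 states:
  I0: { [F → . b e], [F → . b], [F → . f ( b], [F → . f], [S → . ( e F], [S → . F], [S → . b (], [S' → . S] }  — shift
  I1: { [S → ( . e F] }  — shift
  I2: { [S → F .] }  — reduce
  I3: { [S' → S .] }  — accept
  I4: { [F → b . e], [F → b .], [S → b . (] }  — shift, reduce
  I5: { [F → f . ( b], [F → f .] }  — shift, reduce
  I6: { [F → f ( . b] }  — shift
  I7: { [F → f ( b .] }  — reduce
  I8: { [S → b ( .] }  — reduce
  I9: { [F → b e .] }  — reduce
  I10: { [F → . b e], [F → . b], [F → . f ( b], [F → . f], [S → ( e . F] }  — shift
  I11: { [S → ( e F .] }  — reduce
  I12: { [F → b . e], [F → b .] }  — shift, reduce

No state contains more than one complete item.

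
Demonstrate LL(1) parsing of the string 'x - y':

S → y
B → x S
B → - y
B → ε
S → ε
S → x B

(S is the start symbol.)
Stack is shown with the top on the left.

Stack  Input    Action
----------------------
S $    x - y $  output S → x B
x B $  x - y $  match 'x'
B $    - y $    output B → - y
- y $  - y $    match '-'
y $    y $      match 'y'
$      $        accept

The string is accepted.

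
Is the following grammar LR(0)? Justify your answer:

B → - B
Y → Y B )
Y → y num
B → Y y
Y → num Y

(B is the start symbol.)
No. Shift-reduce conflict between [Y → num Y .] and [B → . - B]

A grammar is LR(0) if no state in the canonical LR(0) collection has:
  - both a shift item (dot before a terminal) and a complete item (shift-reduce conflict), or
  - two or more complete items (reduce-reduce conflict; the accept item [B' → B .] counts as a complete item here).

Augment with B' → B and build the canonical LR(0) collection (I0 = CLOSURE({[B' → . B]}), then GOTO on every symbol after a dot until no new states appear). It has 12 states:
  I0: { [B → . - B], [B → . Y y], [B' → . B], [Y → . Y B )], [Y → . num Y], [Y → . y num] }  — shift
  I1: { [B → - . B], [B → . - B], [B → . Y y], [Y → . Y B )], [Y → . num Y], [Y → . y num] }  — shift
  I2: { [B' → B .] }  — accept
  I3: { [B → . - B], [B → . Y y], [B → Y . y], [Y → . Y B )], [Y → . num Y], [Y → . y num], [Y → Y . B )] }  — shift
  I4: { [Y → . Y B )], [Y → . num Y], [Y → . y num], [Y → num . Y] }  — shift
  I5: { [Y → y . num] }  — shift
  I6: { [Y → y num .] }  — reduce
  I7: { [B → . - B], [B → . Y y], [Y → . Y B )], [Y → . num Y], [Y → . y num], [Y → Y . B )], [Y → num Y .] }  — shift, reduce
  I8: { [Y → Y B . )] }  — shift
  I9: { [Y → Y B ) .] }  — reduce
  I10: { [B → Y y .], [Y → y . num] }  — shift, reduce
  I11: { [B → - B .] }  — reduce

Conflict in state I7:
  Shift-reduce conflict between [Y → num Y .] and [B → . - B]
So the grammar is NOT LR(0).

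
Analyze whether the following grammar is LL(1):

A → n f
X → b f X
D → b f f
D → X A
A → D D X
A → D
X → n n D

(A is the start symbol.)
A grammar is LL(1) if for each non-terminal N with multiple productions, the predict sets of those productions are pairwise disjoint, where PREDICT(N → α) = (FIRST(α) \ {ε}) ∪ (FOLLOW(N) if α ⇒* ε).

Relevant sets:
  FIRST(D) = { 'b', 'n' }
  FIRST(X) = { 'b', 'n' }

For A:
  PREDICT(A → n f) = { 'n' }
  PREDICT(A → D D X) = { 'b', 'n' }
  PREDICT(A → D) = { 'b', 'n' }
For X:
  PREDICT(X → b f X) = { 'b' }
  PREDICT(X → n n D) = { 'n' }
For D:
  PREDICT(D → b f f) = { 'b' }
  PREDICT(D → X A) = { 'b', 'n' }

Conflict found: Predict set conflict for A: { 'n' }
The grammar is NOT LL(1).

Answer: No. Predict set conflict for A: { 'n' }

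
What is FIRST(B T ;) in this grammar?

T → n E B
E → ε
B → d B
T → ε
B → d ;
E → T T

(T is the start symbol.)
{ 'd' }

FIRST sets of the non-terminals involved (from the grammar, by fixed-point iteration):
  FIRST(B) = { 'd' }

To compute FIRST(B T ;), process the symbols left to right:
Symbol B is a non-terminal. Add FIRST(B) \ {ε} = { 'd' }
B is not nullable (ε ∉ FIRST(B)), so stop here.
FIRST(B T ;) = { 'd' }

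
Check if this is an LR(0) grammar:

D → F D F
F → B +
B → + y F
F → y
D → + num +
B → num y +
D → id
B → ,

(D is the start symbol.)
Augment with D' → D and build the canonical LR(0) collection (I0 = CLOSURE({[D' → . D]}), then GOTO on every symbol after a dot until no new states appear). It has 19 states:
  I0: { [B → . + y F], [B → . ,], [B → . num y +], [D → . + num +], [D → . F D F], [D → . id], [D' → . D], [F → . B +], [F → . y] }  — shift
  I1: { [B → + . y F], [D → + . num +] }  — shift
  I2: { [B → , .] }  — reduce
  I3: { [F → B . +] }  — shift
  I4: { [D' → D .] }  — accept
  I5: { [B → . + y F], [B → . ,], [B → . num y +], [D → . + num +], [D → . F D F], [D → . id], [D → F . D F], [F → . B +], [F → . y] }  — shift
  I6: { [D → id .] }  — reduce
  I7: { [B → num . y +] }  — shift
  I8: { [F → y .] }  — reduce
  I9: { [B → num y . +] }  — shift
  I10: { [B → num y + .] }  — reduce
  I11: { [B → . + y F], [B → . ,], [B → . num y +], [D → F D . F], [F → . B +], [F → . y] }  — shift
  I12: { [B → + . y F] }  — shift
  I13: { [D → F D F .] }  — reduce
  I14: { [B → + y . F], [B → . + y F], [B → . ,], [B → . num y +], [F → . B +], [F → . y] }  — shift
  I15: { [B → + y F .] }  — reduce
  I16: { [F → B + .] }  — reduce
  I17: { [D → + num . +] }  — shift
  I18: { [D → + num + .] }  — reduce

Every state is either a pure shift/goto state or contains exactly one complete item and nothing to shift — no conflicts. The grammar is LR(0).

Answer: Yes, the grammar is LR(0)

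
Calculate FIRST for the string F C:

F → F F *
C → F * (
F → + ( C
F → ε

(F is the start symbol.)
FIRST sets of the non-terminals involved (from the grammar, by fixed-point iteration):
  FIRST(F) = { '*', '+', ε }
  FIRST(C) = { '*', '+' }

To compute FIRST(F C), process the symbols left to right:
Symbol F is a non-terminal. Add FIRST(F) \ {ε} = { '*', '+' }
F is nullable (ε ∈ FIRST(F)), continue to the next symbol.
Symbol C is a non-terminal. Add FIRST(C) \ {ε} = { '*', '+' }
C is not nullable (ε ∉ FIRST(C)), so stop here.
FIRST(F C) = { '*', '+' }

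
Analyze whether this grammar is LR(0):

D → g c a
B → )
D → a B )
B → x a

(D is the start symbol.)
Augment with D' → D and build the canonical LR(0) collection (I0 = CLOSURE({[D' → . D]}), then GOTO on every symbol after a dot until no new states appear). It has 11 states:
  I0: { [D → . a B )], [D → . g c a], [D' → . D] }  — shift
  I1: { [D' → D .] }  — accept
  I2: { [B → . )], [B → . x a], [D → a . B )] }  — shift
  I3: { [D → g . c a] }  — shift
  I4: { [D → g c . a] }  — shift
  I5: { [D → g c a .] }  — reduce
  I6: { [B → ) .] }  — reduce
  I7: { [D → a B . )] }  — shift
  I8: { [B → x . a] }  — shift
  I9: { [B → x a .] }  — reduce
  I10: { [D → a B ) .] }  — reduce

Every state is either a pure shift/goto state or contains exactly one complete item and nothing to shift — no conflicts. The grammar is LR(0).

Answer: Yes, the grammar is LR(0)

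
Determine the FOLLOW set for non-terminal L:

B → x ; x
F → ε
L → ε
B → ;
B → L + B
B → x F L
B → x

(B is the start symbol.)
{ $, '+' }

To compute FOLLOW(L), find every occurrence of L on a right-hand side N → α L β: add FIRST(β) \ {ε}, and if β is empty or nullable also add FOLLOW(N). Iterate to a fixed point.

In B → L + B: L is followed by '+' B, add FIRST('+' B) \ {ε} = { '+' }
In B → x F L: L is at the end, add FOLLOW(B)

The FOLLOW sets referred to above (computed the same way, to a fixed point):
  FOLLOW(B) = { $ }

Taking the union: FOLLOW(L) = { $, '+' }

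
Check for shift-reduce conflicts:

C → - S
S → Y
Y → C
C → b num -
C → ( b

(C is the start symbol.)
No shift-reduce conflicts

A shift-reduce conflict occurs when an LR(0) state has both:
  - a complete (reduce) item [A → α .] (dot at the end), and
  - a shift item [B → β . c γ] (dot before a terminal).

Augment with C' → C and build the canonical LR(0) collection (I0 = CLOSURE({[C' → . C]}), then GOTO on every symbol after a dot until no new states appear). It has 11 states:
  I0: { [C → . ( b], [C → . - S], [C → . b num -], [C' → . C] }  — shift
  I1: { [C → ( . b] }  — shift
  I2: { [C → - . S], [C → . ( b], [C → . - S], [C → . b num -], [S → . Y], [Y → . C] }  — shift
  I3: { [C' → C .] }  — accept
  I4: { [C → b . num -] }  — shift
  I5: { [C → b num . -] }  — shift
  I6: { [C → b num - .] }  — reduce
  I7: { [Y → C .] }  — reduce
  I8: { [C → - S .] }  — reduce
  I9: { [S → Y .] }  — reduce
  I10: { [C → ( b .] }  — reduce

No state contains both a complete item and a shift item.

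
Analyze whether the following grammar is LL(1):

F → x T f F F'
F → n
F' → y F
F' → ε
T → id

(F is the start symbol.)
No. Predict set conflict for F': { 'y' }

Relevant sets:
  FOLLOW(F') = { $, 'y' }

For F:
  PREDICT(F → x T f F F') = { 'x' }
  PREDICT(F → n) = { 'n' }
For F':
  PREDICT(F' → y F) = { 'y' }
  PREDICT(F' → ε) = { $, 'y' }
T has a single production, so nothing to check there.

Conflict found: Predict set conflict for F': { 'y' }
The grammar is NOT LL(1).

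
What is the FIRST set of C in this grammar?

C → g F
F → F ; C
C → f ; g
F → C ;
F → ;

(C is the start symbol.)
To compute FIRST(C), examine every production with C on the left-hand side, reading each right-hand side left to right until a non-nullable symbol is reached.

From C → g F:
  - g is a terminal: add 'g' and stop
From C → f ; g:
  - f is a terminal: add 'f' and stop

Collecting: FIRST(C) = { 'f', 'g' }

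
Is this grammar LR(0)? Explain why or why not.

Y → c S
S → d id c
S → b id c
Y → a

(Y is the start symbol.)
Yes, the grammar is LR(0)

Augment with Y' → Y and build the canonical LR(0) collection (I0 = CLOSURE({[Y' → . Y]}), then GOTO on every symbol after a dot until no new states appear). It has 11 states:
  I0: { [Y → . a], [Y → . c S], [Y' → . Y] }  — shift
  I1: { [Y' → Y .] }  — accept
  I2: { [Y → a .] }  — reduce
  I3: { [S → . b id c], [S → . d id c], [Y → c . S] }  — shift
  I4: { [Y → c S .] }  — reduce
  I5: { [S → b . id c] }  — shift
  I6: { [S → d . id c] }  — shift
  I7: { [S → d id . c] }  — shift
  I8: { [S → d id c .] }  — reduce
  I9: { [S → b id . c] }  — shift
  I10: { [S → b id c .] }  — reduce

Every state is either a pure shift/goto state or contains exactly one complete item and nothing to shift — no conflicts. The grammar is LR(0).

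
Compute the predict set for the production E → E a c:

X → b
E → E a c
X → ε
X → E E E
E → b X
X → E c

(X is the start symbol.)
{ 'b' }

PREDICT(E → E a c) = (FIRST(RHS) \ {ε}) ∪ (FOLLOW(E) if ε ∈ FIRST(RHS), i.e. RHS ⇒* ε)
FIRST(E) = { 'b' }
FIRST(E a c) = { 'b' }
ε ∉ FIRST(E a c), so FOLLOW(E) is not added.
PREDICT(E → E a c) = { 'b' }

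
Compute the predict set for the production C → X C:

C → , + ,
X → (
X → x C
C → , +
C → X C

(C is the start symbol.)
PREDICT(C → X C) = (FIRST(RHS) \ {ε}) ∪ (FOLLOW(C) if ε ∈ FIRST(RHS), i.e. RHS ⇒* ε)
FIRST(X) = { '(', 'x' }
FIRST(X C) = { '(', 'x' }
ε ∉ FIRST(X C), so FOLLOW(C) is not added.
PREDICT(C → X C) = { '(', 'x' }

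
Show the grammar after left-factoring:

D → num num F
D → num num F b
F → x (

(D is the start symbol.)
Left-factoring transforms A → αβ₁ | αβ₂ into A → αA' and A' → β₁ | β₂
(α is the longest common prefix among the alternatives). Repeat until
no nonterminal has two alternatives with a common prefix.

Round 1: D has alternatives sharing prefix 'num num F'. Introduce D': D → num num F D'
  Add: D' → ε
  Add: D' → b

No remaining common prefixes — done.

Resulting grammar:
D → num num F D'
D' → ε
D' → b
F → x (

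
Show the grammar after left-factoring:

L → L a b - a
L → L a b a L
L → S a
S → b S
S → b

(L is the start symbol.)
Left-factoring transforms A → αβ₁ | αβ₂ into A → αA' and A' → β₁ | β₂
(α is the longest common prefix among the alternatives). Repeat until
no nonterminal has two alternatives with a common prefix.

Round 1: L has alternatives sharing prefix 'L a b'. Introduce L': L → L a b L'
  Add: L' → - a
  Add: L' → a L

Round 2: S has alternatives sharing prefix 'b'. Introduce S': S → b S'
  Add: S' → S
  Add: S' → ε

No remaining common prefixes — done.

Resulting grammar:
L → L a b L'
L' → - a
L' → a L
L → S a
S → b S'
S' → S
S' → ε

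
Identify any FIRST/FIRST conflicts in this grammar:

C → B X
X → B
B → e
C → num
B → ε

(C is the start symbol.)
No FIRST/FIRST conflicts.

FIRST sets of the non-terminals at (or reachable through a nullable prefix from) the front of some alternative:
  FIRST(B) = { 'e', ε }
  FIRST(X) = { 'e', ε }

Productions for C:
  C → B X: FIRST = { 'e', ε }
  C → num: FIRST = { 'num' }
Productions for B:
  B → e: FIRST = { 'e' }
  B → ε: FIRST = { ε }
X has only one production, so no FIRST/FIRST conflict is possible there.

All alternatives of each non-terminal have pairwise disjoint FIRST sets.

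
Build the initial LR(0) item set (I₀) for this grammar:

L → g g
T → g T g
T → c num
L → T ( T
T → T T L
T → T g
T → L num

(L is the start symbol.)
{ [L → . T ( T], [L → . g g], [L' → . L], [T → . L num], [T → . T T L], [T → . T g], [T → . c num], [T → . g T g] }

First, augment the grammar with L' → L
I₀ = CLOSURE({ [L' → . L] }):
  [L' → . L] has the dot before L: add [L → . g g], [L → . T ( T]
  [L → . T ( T] has the dot before T: add [T → . g T g], [T → . c num], [T → . T T L], [T → . T g], [T → . L num]
No further items can be added.

I₀ = { [L → . T ( T], [L → . g g], [L' → . L], [T → . L num], [T → . T T L], [T → . T g], [T → . c num], [T → . g T g] }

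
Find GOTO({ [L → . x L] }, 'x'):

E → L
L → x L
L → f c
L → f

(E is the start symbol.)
GOTO(I, 'x') = CLOSURE({ [A → αX.β] : [A → α.Xβ] ∈ I, X = 'x' })

Items with dot before 'x', with the dot advanced:
  [L → . x L] → [L → x . L]
Closure of the advanced items:
  [L → x . L] has the dot before L: add [L → . x L], [L → . f c], [L → . f]

GOTO = { [L → . f c], [L → . f], [L → . x L], [L → x . L] }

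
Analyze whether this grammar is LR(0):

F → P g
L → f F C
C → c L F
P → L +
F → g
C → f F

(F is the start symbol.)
Yes, the grammar is LR(0)

A grammar is LR(0) if no state in the canonical LR(0) collection has:
  - both a shift item (dot before a terminal) and a complete item (shift-reduce conflict), or
  - two or more complete items (reduce-reduce conflict; the accept item [F' → F .] counts as a complete item here).

Augment with F' → F and build the canonical LR(0) collection (I0 = CLOSURE({[F' → . F]}), then GOTO on every symbol after a dot until no new states appear). It has 15 states:
  I0: { [F → . P g], [F → . g], [F' → . F], [L → . f F C], [P → . L +] }  — shift
  I1: { [F' → F .] }  — accept
  I2: { [P → L . +] }  — shift
  I3: { [F → P . g] }  — shift
  I4: { [F → . P g], [F → . g], [L → . f F C], [L → f . F C], [P → . L +] }  — shift
  I5: { [F → g .] }  — reduce
  I6: { [C → . c L F], [C → . f F], [L → f F . C] }  — shift
  I7: { [L → f F C .] }  — reduce
  I8: { [C → c . L F], [L → . f F C] }  — shift
  I9: { [C → f . F], [F → . P g], [F → . g], [L → . f F C], [P → . L +] }  — shift
  I10: { [C → f F .] }  — reduce
  I11: { [C → c L . F], [F → . P g], [F → . g], [L → . f F C], [P → . L +] }  — shift
  I12: { [C → c L F .] }  — reduce
  I13: { [F → P g .] }  — reduce
  I14: { [P → L + .] }  — reduce

Every state is either a pure shift/goto state or contains exactly one complete item and nothing to shift — no conflicts. The grammar is LR(0).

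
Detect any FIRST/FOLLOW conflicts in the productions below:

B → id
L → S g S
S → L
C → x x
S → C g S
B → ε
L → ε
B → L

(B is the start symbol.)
A FIRST/FOLLOW conflict occurs when a non-terminal N has a nullable alternative N → β (β ⇒* ε) and another alternative N → α with FIRST(α) ∩ FOLLOW(N) ≠ ∅: on such a lookahead the parser cannot decide between expanding α and letting N vanish via β.

Nullable non-terminals: B, L, S.
FIRST sets used below: FIRST(L) = { 'g', 'x', ε }, FIRST(S) = { 'g', 'x', ε }, FIRST(C) = { 'x' }

B: nullable alternative(s) B → ε, B → L; FOLLOW(B) = { $ }
  B → id: FIRST \ {ε} = { 'id' } — disjoint from FOLLOW(B)
  B → ε: FIRST \ {ε} = { } — disjoint from FOLLOW(B)
  B → L: FIRST \ {ε} = { 'g', 'x' } — disjoint from FOLLOW(B)

L: nullable alternative(s) L → ε; FOLLOW(L) = { $, 'g' }
  L → S g S: FIRST \ {ε} = { 'g', 'x' } — overlaps FOLLOW(L) on { 'g' }: CONFLICT
  L → ε: FIRST \ {ε} = { } — this is the only nullable alternative, skip

S: nullable alternative(s) S → L; FOLLOW(S) = { $, 'g' }
  S → L: FIRST \ {ε} = { 'g', 'x' } — this is the only nullable alternative, skip
  S → C g S: FIRST \ {ε} = { 'x' } — disjoint from FOLLOW(S)

C has no nullable alternative, so no FIRST/FOLLOW check is needed there.

So the grammar has 1 FIRST/FOLLOW conflict (marked CONFLICT above).

Answer: Yes. L → S g S with FOLLOW(L) on { 'g' }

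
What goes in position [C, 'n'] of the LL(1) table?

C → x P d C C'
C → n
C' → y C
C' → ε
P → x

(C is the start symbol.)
To find M[C, 'n'], we find productions for C where 'n' is in the predict set (PREDICT(N → α) = (FIRST(α) \ {ε}) ∪ (FOLLOW(N) if α ⇒* ε)).

C → x P d C C': PREDICT = { 'x' }
C → n: PREDICT = { 'n' }
  'n' is in predict set, so this production goes in M[C, 'n']

M[C, 'n'] = C → n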